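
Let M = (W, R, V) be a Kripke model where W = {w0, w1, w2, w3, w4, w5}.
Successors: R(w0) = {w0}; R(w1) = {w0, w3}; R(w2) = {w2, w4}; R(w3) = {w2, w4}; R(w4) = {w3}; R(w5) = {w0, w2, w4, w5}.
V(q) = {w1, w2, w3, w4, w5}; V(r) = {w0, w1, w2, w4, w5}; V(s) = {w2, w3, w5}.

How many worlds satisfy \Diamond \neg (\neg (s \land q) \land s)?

Let φ = \Diamond \neg (\neg (s \land q) \land s). Evaluate φ at each world:
  w0 (successors {w0}): φ is true.
  w1 (successors {w0, w3}): φ is true.
  w2 (successors {w2, w4}): φ is true.
  w3 (successors {w2, w4}): φ is true.
  w4 (successors {w3}): φ is true.
  w5 (successors {w0, w2, w4, w5}): φ is true.
For instance, at w1:
  At w1: \Diamond \neg (\neg (s \land q) \land s) requires \neg (\neg (s \land q) \land s) at some successor in {w0, w3}.
    \neg (\neg (s \land q) \land s) holds at w0, so \Diamond \neg (\neg (s \land q) \land s) is true at w1.
Satisfying worlds: {w0, w1, w2, w3, w4, w5}

6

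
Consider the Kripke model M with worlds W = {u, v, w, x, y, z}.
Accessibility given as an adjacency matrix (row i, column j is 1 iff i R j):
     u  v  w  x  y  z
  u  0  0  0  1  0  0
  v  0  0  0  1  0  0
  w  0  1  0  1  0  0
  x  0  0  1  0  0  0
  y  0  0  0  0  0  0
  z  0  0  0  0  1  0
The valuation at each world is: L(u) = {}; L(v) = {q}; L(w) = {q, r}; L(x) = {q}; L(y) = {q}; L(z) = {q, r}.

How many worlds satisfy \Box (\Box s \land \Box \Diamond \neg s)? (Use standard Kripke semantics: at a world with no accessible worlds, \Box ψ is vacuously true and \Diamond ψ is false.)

Let φ = \Box (\Box s \land \Box \Diamond \neg s). Evaluate φ at each world:
  u (successors {x}): φ is false.
  v (successors {x}): φ is false.
  w (successors {v, x}): φ is false.
  x (successors {w}): φ is false.
  y (successors ∅): φ is true.
  z (successors {y}): φ is true.
For instance, at x:
  At x: \Box (\Box s \land \Box \Diamond \neg s) requires \Box s \land \Box \Diamond \neg s at every successor {w}.
    \Box s \land \Box \Diamond \neg s fails at w, so \Box (\Box s \land \Box \Diamond \neg s) is false at x.
      At w: \Box s is false, \Box \Diamond \neg s is true, so \Box s \land \Box \Diamond \neg s is false.
Satisfying worlds: {y, z}

2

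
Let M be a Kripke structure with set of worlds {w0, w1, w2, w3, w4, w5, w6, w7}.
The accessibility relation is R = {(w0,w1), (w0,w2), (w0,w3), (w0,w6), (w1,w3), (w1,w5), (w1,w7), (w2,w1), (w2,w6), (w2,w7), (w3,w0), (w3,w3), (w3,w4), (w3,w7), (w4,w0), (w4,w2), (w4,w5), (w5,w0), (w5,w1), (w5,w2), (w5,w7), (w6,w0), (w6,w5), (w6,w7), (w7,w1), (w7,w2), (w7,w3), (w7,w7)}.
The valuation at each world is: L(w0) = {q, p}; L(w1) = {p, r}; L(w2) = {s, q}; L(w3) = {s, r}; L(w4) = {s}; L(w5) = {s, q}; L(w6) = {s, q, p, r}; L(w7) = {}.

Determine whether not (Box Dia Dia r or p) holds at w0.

No

At w0: Box Dia Dia r or p is true, so not (Box Dia Dia r or p) is false.
  At w0: Box Dia Dia r is true, p is true, so Box Dia Dia r or p is true.
    At w0: Box Dia Dia r requires Dia Dia r at every successor {w1, w2, w3, w6}.
      At w1: Dia Dia r is true.
      At w2: Dia Dia r is true.
      At w3: Dia Dia r is true.
      At w6: Dia Dia r is true.
    So Box Dia Dia r is true at w0.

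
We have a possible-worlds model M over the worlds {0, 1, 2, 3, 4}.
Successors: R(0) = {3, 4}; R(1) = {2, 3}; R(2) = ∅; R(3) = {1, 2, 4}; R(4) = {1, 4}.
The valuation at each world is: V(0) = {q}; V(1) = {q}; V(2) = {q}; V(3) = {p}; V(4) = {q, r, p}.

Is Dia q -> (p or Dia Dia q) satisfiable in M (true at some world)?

Yes

Let φ = Dia q -> (p or Dia Dia q). Evaluate φ at each world:
  0 (successors {3, 4}): φ is true.
  1 (successors {2, 3}): φ is true.
  2 (successors ∅): φ is true.
  3 (successors {1, 2, 4}): φ is true.
  4 (successors {1, 4}): φ is true.
Detail at 0 (witness):
  At 0: Dia q is true, p or Dia Dia q is true, so Dia q -> (p or Dia Dia q) is true.
    At 0: Dia q requires q at some successor in {3, 4}.
      q holds at 4, so Dia q is true at 0.
    At 0: p is false, Dia Dia q is true, so p or Dia Dia q is true.
      At 0: Dia Dia q requires Dia q at some successor in {3, 4}.
        Dia q holds at 3, so Dia Dia q is true at 0.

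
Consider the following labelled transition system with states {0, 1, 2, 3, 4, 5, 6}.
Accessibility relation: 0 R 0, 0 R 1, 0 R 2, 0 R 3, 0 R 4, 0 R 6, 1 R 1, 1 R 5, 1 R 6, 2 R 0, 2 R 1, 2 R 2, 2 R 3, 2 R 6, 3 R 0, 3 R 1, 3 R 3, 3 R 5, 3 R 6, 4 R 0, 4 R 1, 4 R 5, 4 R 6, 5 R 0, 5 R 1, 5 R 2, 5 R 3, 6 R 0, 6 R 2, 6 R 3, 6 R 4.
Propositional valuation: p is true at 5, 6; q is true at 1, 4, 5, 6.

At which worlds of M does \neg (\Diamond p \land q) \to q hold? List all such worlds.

1, 4, 5, 6

Let φ = \neg (\Diamond p \land q) \to q. Evaluate φ at each world:
  0 (successors {0, 1, 2, 3, 4, 6}): φ is false.
  1 (successors {1, 5, 6}): φ is true.
  2 (successors {0, 1, 2, 3, 6}): φ is false.
  3 (successors {0, 1, 3, 5, 6}): φ is false.
  4 (successors {0, 1, 5, 6}): φ is true.
  5 (successors {0, 1, 2, 3}): φ is true.
  6 (successors {0, 2, 3, 4}): φ is true.
For instance, at 5:
  At 5: \neg (\Diamond p \land q) is true, q is true, so \neg (\Diamond p \land q) \to q is true.
    At 5: \Diamond p \land q is false, so \neg (\Diamond p \land q) is true.
      At 5: \Diamond p is false, q is true, so \Diamond p \land q is false.
Satisfying worlds: {1, 4, 5, 6}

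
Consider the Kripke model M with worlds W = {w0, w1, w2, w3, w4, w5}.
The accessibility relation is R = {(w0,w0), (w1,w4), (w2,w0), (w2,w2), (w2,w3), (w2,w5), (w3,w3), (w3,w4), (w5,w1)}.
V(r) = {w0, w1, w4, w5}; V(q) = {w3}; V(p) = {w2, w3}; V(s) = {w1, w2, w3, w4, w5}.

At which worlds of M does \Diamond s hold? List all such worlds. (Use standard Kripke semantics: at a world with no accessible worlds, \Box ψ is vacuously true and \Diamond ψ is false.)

Let φ = \Diamond s. Evaluate φ at each world:
  w0 (successors {w0}): φ is false.
  w1 (successors {w4}): φ is true.
  w2 (successors {w0, w2, w3, w5}): φ is true.
  w3 (successors {w3, w4}): φ is true.
  w4 (successors ∅): φ is false.
  w5 (successors {w1}): φ is true.
For instance, at w5:
  At w5: \Diamond s requires s at some successor in {w1}.
    s holds at w1, so \Diamond s is true at w5.
Satisfying worlds: {w1, w2, w3, w5}

w1, w2, w3, w5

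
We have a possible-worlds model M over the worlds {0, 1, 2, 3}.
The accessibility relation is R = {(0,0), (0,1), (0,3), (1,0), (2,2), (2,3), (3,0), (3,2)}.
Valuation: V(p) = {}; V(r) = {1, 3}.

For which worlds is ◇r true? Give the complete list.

Recall that ◇ψ holds at a world iff ψ holds at some accessible world.
Let φ = ◇r. Evaluate φ at each world:
  0 (successors {0, 1, 3}): φ is true.
  1 (successors {0}): φ is false.
  2 (successors {2, 3}): φ is true.
  3 (successors {0, 2}): φ is false.
For instance, at 1:
  At 1: ◇r requires r at some successor in {0}.
    At 0: r is false.
  So ◇r is false at 1.
Satisfying worlds: {0, 2}

0, 2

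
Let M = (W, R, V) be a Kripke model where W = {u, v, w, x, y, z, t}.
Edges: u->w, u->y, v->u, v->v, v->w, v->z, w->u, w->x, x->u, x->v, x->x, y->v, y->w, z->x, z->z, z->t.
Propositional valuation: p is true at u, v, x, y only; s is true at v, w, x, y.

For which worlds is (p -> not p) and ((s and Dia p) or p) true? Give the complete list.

Let φ = (p -> not p) and ((s and Dia p) or p). Evaluate φ at each world:
  u (successors {w, y}): φ is false.
  v (successors {u, v, w, z}): φ is false.
  w (successors {u, x}): φ is true.
  x (successors {u, v, x}): φ is false.
  y (successors {v, w}): φ is false.
  z (successors {x, z, t}): φ is false.
  t (successors ∅): φ is false.
For instance, at z:
  At z: p -> not p is true, (s and Dia p) or p is false, so (p -> not p) and ((s and Dia p) or p) is false.
    At z: s and Dia p is false, p is false, so (s and Dia p) or p is false.
      At z: s is false, Dia p is true, so s and Dia p is false.
Satisfying worlds: {w}

w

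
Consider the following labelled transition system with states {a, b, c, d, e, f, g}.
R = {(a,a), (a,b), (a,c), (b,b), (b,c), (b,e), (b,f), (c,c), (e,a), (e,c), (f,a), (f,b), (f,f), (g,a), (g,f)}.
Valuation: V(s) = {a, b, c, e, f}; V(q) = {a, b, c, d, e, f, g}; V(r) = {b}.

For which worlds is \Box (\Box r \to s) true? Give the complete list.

a, b, c, d, e, f, g

Let φ = \Box (\Box r \to s). Evaluate φ at each world:
  a (successors {a, b, c}): φ is true.
  b (successors {b, c, e, f}): φ is true.
  c (successors {c}): φ is true.
  d (successors ∅): φ is true.
  e (successors {a, c}): φ is true.
  f (successors {a, b, f}): φ is true.
  g (successors {a, f}): φ is true.
For instance, at c:
  At c: \Box (\Box r \to s) requires \Box r \to s at every successor {c}.
      At c: \Box r is false, s is true, so \Box r \to s is true.
  So \Box (\Box r \to s) is true at c.
Satisfying worlds: {a, b, c, d, e, f, g}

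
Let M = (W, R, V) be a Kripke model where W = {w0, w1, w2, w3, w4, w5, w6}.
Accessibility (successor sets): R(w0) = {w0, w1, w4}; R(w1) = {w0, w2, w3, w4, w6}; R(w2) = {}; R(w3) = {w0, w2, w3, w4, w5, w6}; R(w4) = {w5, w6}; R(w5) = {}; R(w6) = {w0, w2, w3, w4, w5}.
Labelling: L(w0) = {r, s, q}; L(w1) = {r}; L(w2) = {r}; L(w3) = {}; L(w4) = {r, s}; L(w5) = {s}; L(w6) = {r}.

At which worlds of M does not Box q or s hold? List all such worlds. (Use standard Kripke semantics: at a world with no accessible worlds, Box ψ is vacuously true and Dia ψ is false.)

Let φ = not Box q or s. Evaluate φ at each world:
  w0 (successors {w0, w1, w4}): φ is true.
  w1 (successors {w0, w2, w3, w4, w6}): φ is true.
  w2 (successors ∅): φ is false.
  w3 (successors {w0, w2, w3, w4, w5, w6}): φ is true.
  w4 (successors {w5, w6}): φ is true.
  w5 (successors ∅): φ is true.
  w6 (successors {w0, w2, w3, w4, w5}): φ is true.
For instance, at w6:
  At w6: not Box q is true, s is false, so not Box q or s is true.
    At w6: Box q is false, so not Box q is true.
      At w6: Box q requires q at every successor {w0, w2, w3, w4, w5}.
        q fails at w2, so Box q is false at w6.
Satisfying worlds: {w0, w1, w3, w4, w5, w6}

w0, w1, w3, w4, w5, w6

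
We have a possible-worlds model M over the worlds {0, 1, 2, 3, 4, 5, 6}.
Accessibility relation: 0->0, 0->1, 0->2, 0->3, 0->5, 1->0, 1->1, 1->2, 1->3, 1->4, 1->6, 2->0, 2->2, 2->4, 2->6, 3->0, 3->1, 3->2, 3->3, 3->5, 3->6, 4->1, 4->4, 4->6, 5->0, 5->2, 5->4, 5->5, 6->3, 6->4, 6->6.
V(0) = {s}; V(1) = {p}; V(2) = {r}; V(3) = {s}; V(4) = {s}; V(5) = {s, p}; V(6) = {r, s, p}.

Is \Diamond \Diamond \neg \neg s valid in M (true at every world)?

Yes

Recall that \Diamond ψ holds at a world iff ψ holds at some accessible world.
Let φ = \Diamond \Diamond \neg \neg s. Evaluate φ at each world:
  0 (successors {0, 1, 2, 3, 5}): φ is true.
  1 (successors {0, 1, 2, 3, 4, 6}): φ is true.
  2 (successors {0, 2, 4, 6}): φ is true.
  3 (successors {0, 1, 2, 3, 5, 6}): φ is true.
  4 (successors {1, 4, 6}): φ is true.
  5 (successors {0, 2, 4, 5}): φ is true.
  6 (successors {3, 4, 6}): φ is true.
For instance, at 5:
  At 5: \Diamond \Diamond \neg \neg s requires \Diamond \neg \neg s at some successor in {0, 2, 4, 5}.
    \Diamond \neg \neg s holds at 0, so \Diamond \Diamond \neg \neg s is true at 5.
      At 0: \Diamond \neg \neg s requires \neg \neg s at some successor in {0, 1, 2, 3, 5}.
        \neg \neg s holds at 0, so \Diamond \neg \neg s is true at 0.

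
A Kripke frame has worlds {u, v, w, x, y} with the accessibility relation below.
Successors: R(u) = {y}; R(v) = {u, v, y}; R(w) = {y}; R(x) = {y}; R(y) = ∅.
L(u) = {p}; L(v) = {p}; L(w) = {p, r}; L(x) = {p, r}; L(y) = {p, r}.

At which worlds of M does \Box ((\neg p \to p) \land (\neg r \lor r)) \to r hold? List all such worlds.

Let φ = \Box ((\neg p \to p) \land (\neg r \lor r)) \to r. Evaluate φ at each world:
  u (successors {y}): φ is false.
  v (successors {u, v, y}): φ is false.
  w (successors {y}): φ is true.
  x (successors {y}): φ is true.
  y (successors ∅): φ is true.
For instance, at x:
  At x: \Box ((\neg p \to p) \land (\neg r \lor r)) is true, r is true, so \Box ((\neg p \to p) \land (\neg r \lor r)) \to r is true.
    At x: \Box ((\neg p \to p) \land (\neg r \lor r)) requires (\neg p \to p) \land (\neg r \lor r) at every successor {y}.
      At y: (\neg p \to p) \land (\neg r \lor r) is true.
    So \Box ((\neg p \to p) \land (\neg r \lor r)) is true at x.
Satisfying worlds: {w, x, y}

w, x, y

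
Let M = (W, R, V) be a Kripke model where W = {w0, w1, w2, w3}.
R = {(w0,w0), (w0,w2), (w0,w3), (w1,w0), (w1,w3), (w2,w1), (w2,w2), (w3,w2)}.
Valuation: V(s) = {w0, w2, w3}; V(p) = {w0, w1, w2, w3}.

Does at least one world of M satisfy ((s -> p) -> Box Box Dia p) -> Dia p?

Let φ = ((s -> p) -> Box Box Dia p) -> Dia p. Evaluate φ at each world:
  w0 (successors {w0, w2, w3}): φ is true.
  w1 (successors {w0, w3}): φ is true.
  w2 (successors {w1, w2}): φ is true.
  w3 (successors {w2}): φ is true.
Detail at w0 (witness):
  At w0: (s -> p) -> Box Box Dia p is true, Dia p is true, so ((s -> p) -> Box Box Dia p) -> Dia p is true.
    At w0: s -> p is true, Box Box Dia p is true, so (s -> p) -> Box Box Dia p is true.
      At w0: Box Box Dia p requires Box Dia p at every successor {w0, w2, w3}.
        At w0: Box Dia p is true.
        At w2: Box Dia p is true.
        At w3: Box Dia p is true.
      So Box Box Dia p is true at w0.
    At w0: Dia p requires p at some successor in {w0, w2, w3}.
      p holds at w0, so Dia p is true at w0.

Yes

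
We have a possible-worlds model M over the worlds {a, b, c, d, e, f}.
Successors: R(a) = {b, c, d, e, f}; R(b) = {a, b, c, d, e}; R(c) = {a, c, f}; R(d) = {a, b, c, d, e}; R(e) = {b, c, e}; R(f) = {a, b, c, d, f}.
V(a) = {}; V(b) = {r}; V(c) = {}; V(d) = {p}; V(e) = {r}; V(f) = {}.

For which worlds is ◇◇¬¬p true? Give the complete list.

a, b, c, d, e, f

Recall that ◇ψ holds at a world iff ψ holds at some accessible world.
Let φ = ◇◇¬¬p. Evaluate φ at each world:
  a (successors {b, c, d, e, f}): φ is true.
  b (successors {a, b, c, d, e}): φ is true.
  c (successors {a, c, f}): φ is true.
  d (successors {a, b, c, d, e}): φ is true.
  e (successors {b, c, e}): φ is true.
  f (successors {a, b, c, d, f}): φ is true.
For instance, at a:
  At a: ◇◇¬¬p requires ◇¬¬p at some successor in {b, c, d, e, f}.
    ◇¬¬p holds at b, so ◇◇¬¬p is true at a.
      At b: ◇¬¬p requires ¬¬p at some successor in {a, b, c, d, e}.
        ¬¬p holds at d, so ◇¬¬p is true at b.
Satisfying worlds: {a, b, c, d, e, f}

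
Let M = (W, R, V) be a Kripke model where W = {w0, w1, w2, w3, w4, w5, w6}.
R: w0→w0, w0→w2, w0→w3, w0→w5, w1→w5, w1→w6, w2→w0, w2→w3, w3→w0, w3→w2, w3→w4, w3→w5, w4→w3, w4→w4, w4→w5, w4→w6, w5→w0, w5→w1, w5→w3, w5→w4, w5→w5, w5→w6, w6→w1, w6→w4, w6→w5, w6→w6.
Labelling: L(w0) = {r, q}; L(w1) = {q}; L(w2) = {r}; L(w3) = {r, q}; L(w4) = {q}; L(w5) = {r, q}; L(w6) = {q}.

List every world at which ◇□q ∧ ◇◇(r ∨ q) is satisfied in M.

Let φ = ◇□q ∧ ◇◇(r ∨ q). Evaluate φ at each world:
  w0 (successors {w0, w2, w3, w5}): φ is true.
  w1 (successors {w5, w6}): φ is true.
  w2 (successors {w0, w3}): φ is false.
  w3 (successors {w0, w2, w4, w5}): φ is true.
  w4 (successors {w3, w4, w5, w6}): φ is true.
  w5 (successors {w0, w1, w3, w4, w5, w6}): φ is true.
  w6 (successors {w1, w4, w5, w6}): φ is true.
For instance, at w0:
  At w0: ◇□q is true, ◇◇(r ∨ q) is true, so ◇□q ∧ ◇◇(r ∨ q) is true.
    At w0: ◇□q requires □q at some successor in {w0, w2, w3, w5}.
      □q holds at w2, so ◇□q is true at w0.
    At w0: ◇◇(r ∨ q) requires ◇(r ∨ q) at some successor in {w0, w2, w3, w5}.
      ◇(r ∨ q) holds at w0, so ◇◇(r ∨ q) is true at w0.
Satisfying worlds: {w0, w1, w3, w4, w5, w6}

w0, w1, w3, w4, w5, w6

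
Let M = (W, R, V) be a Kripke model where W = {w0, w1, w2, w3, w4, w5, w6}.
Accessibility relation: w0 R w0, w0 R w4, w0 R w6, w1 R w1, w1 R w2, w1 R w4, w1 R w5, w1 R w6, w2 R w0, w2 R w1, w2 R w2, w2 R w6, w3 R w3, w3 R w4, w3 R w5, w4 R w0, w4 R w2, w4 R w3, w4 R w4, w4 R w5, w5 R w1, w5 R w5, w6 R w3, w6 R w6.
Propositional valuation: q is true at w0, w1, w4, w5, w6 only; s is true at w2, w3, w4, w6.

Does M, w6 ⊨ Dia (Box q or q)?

At w6: Dia (Box q or q) requires Box q or q at some successor in {w3, w6}.
  Box q or q holds at w6, so Dia (Box q or q) is true at w6.
    At w6: Box q is false, q is true, so Box q or q is true.
      At w6: Box q requires q at every successor {w3, w6}.
        q fails at w3, so Box q is false at w6.

Yes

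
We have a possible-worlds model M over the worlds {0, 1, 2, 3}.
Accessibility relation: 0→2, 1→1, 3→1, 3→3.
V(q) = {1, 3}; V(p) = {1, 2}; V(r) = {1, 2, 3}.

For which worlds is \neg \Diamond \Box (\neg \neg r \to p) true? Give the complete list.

Let φ = \neg \Diamond \Box (\neg \neg r \to p). Evaluate φ at each world:
  0 (successors {2}): φ is false.
  1 (successors {1}): φ is false.
  2 (successors ∅): φ is true.
  3 (successors {1, 3}): φ is false.
For instance, at 3:
  At 3: \Diamond \Box (\neg \neg r \to p) is true, so \neg \Diamond \Box (\neg \neg r \to p) is false.
    At 3: \Diamond \Box (\neg \neg r \to p) requires \Box (\neg \neg r \to p) at some successor in {1, 3}.
      \Box (\neg \neg r \to p) holds at 1, so \Diamond \Box (\neg \neg r \to p) is true at 3.
Satisfying worlds: {2}

2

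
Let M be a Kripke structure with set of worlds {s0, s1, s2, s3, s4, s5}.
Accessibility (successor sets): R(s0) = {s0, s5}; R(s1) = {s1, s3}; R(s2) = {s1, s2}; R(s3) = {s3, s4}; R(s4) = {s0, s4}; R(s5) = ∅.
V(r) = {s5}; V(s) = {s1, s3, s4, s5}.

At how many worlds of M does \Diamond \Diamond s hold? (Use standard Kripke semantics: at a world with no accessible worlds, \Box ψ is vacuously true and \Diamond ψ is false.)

Recall that \Diamond ψ holds at a world iff ψ holds at some accessible world.
Let φ = \Diamond \Diamond s. Evaluate φ at each world:
  s0 (successors {s0, s5}): φ is true.
  s1 (successors {s1, s3}): φ is true.
  s2 (successors {s1, s2}): φ is true.
  s3 (successors {s3, s4}): φ is true.
  s4 (successors {s0, s4}): φ is true.
  s5 (successors ∅): φ is false.
For instance, at s4:
  At s4: \Diamond \Diamond s requires \Diamond s at some successor in {s0, s4}.
    \Diamond s holds at s0, so \Diamond \Diamond s is true at s4.
      At s0: \Diamond s requires s at some successor in {s0, s5}.
        s holds at s5, so \Diamond s is true at s0.
Satisfying worlds: {s0, s1, s2, s3, s4}

5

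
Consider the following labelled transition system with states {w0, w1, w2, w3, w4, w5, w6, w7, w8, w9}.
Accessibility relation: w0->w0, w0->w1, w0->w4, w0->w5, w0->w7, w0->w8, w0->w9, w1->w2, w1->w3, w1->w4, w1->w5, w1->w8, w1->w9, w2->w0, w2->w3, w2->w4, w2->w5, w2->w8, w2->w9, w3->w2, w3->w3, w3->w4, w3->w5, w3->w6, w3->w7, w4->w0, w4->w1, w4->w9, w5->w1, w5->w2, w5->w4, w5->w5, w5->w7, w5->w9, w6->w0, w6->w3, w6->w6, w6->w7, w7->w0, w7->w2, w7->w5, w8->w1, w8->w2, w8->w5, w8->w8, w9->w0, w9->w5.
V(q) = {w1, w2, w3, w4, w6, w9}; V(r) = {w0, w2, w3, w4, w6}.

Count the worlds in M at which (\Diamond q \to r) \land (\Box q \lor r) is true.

5

Recall that \Box ψ holds at a world iff ψ holds at every accessible world, and \Diamond ψ holds iff ψ holds at some accessible world.
Let φ = (\Diamond q \to r) \land (\Box q \lor r). Evaluate φ at each world:
  w0 (successors {w0, w1, w4, w5, w7, w8, w9}): φ is true.
  w1 (successors {w2, w3, w4, w5, w8, w9}): φ is false.
  w2 (successors {w0, w3, w4, w5, w8, w9}): φ is true.
  w3 (successors {w2, w3, w4, w5, w6, w7}): φ is true.
  w4 (successors {w0, w1, w9}): φ is true.
  w5 (successors {w1, w2, w4, w5, w7, w9}): φ is false.
  w6 (successors {w0, w3, w6, w7}): φ is true.
  w7 (successors {w0, w2, w5}): φ is false.
  w8 (successors {w1, w2, w5, w8}): φ is false.
  w9 (successors {w0, w5}): φ is false.
For instance, at w4:
  At w4: \Diamond q \to r is true, \Box q \lor r is true, so (\Diamond q \to r) \land (\Box q \lor r) is true.
    At w4: \Diamond q is true, r is true, so \Diamond q \to r is true.
      At w4: \Diamond q requires q at some successor in {w0, w1, w9}.
        q holds at w1, so \Diamond q is true at w4.
    At w4: \Box q is false, r is true, so \Box q \lor r is true.
      At w4: \Box q requires q at every successor {w0, w1, w9}.
        q fails at w0, so \Box q is false at w4.
Satisfying worlds: {w0, w2, w3, w4, w6}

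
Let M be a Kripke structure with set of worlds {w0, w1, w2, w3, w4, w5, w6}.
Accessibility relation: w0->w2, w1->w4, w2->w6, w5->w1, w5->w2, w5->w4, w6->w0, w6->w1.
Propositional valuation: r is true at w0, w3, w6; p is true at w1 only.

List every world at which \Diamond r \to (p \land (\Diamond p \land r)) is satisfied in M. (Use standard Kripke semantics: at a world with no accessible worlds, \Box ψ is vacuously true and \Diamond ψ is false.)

Let φ = \Diamond r \to (p \land (\Diamond p \land r)). Evaluate φ at each world:
  w0 (successors {w2}): φ is true.
  w1 (successors {w4}): φ is true.
  w2 (successors {w6}): φ is false.
  w3 (successors ∅): φ is true.
  w4 (successors ∅): φ is true.
  w5 (successors {w1, w2, w4}): φ is true.
  w6 (successors {w0, w1}): φ is false.
For instance, at w0:
  At w0: \Diamond r is false, p \land (\Diamond p \land r) is false, so \Diamond r \to (p \land (\Diamond p \land r)) is true.
    At w0: \Diamond r requires r at some successor in {w2}.
      At w2: r is false.
    So \Diamond r is false at w0.
    At w0: p is false, \Diamond p \land r is false, so p \land (\Diamond p \land r) is false.
      At w0: \Diamond p is false, r is true, so \Diamond p \land r is false.
Satisfying worlds: {w0, w1, w3, w4, w5}

w0, w1, w3, w4, w5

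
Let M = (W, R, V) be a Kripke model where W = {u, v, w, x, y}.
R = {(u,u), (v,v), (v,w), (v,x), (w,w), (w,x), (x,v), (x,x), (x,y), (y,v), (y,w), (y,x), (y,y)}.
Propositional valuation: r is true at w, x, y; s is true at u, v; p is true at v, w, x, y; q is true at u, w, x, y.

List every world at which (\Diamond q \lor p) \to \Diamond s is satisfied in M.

u, v, x, y

Let φ = (\Diamond q \lor p) \to \Diamond s. Evaluate φ at each world:
  u (successors {u}): φ is true.
  v (successors {v, w, x}): φ is true.
  w (successors {w, x}): φ is false.
  x (successors {v, x, y}): φ is true.
  y (successors {v, w, x, y}): φ is true.
For instance, at w:
  At w: \Diamond q \lor p is true, \Diamond s is false, so (\Diamond q \lor p) \to \Diamond s is false.
    At w: \Diamond q is true, p is true, so \Diamond q \lor p is true.
      At w: \Diamond q requires q at some successor in {w, x}.
        q holds at w, so \Diamond q is true at w.
    At w: \Diamond s requires s at some successor in {w, x}.
      At w: s is false.
      At x: s is false.
    So \Diamond s is false at w.
Satisfying worlds: {u, v, x, y}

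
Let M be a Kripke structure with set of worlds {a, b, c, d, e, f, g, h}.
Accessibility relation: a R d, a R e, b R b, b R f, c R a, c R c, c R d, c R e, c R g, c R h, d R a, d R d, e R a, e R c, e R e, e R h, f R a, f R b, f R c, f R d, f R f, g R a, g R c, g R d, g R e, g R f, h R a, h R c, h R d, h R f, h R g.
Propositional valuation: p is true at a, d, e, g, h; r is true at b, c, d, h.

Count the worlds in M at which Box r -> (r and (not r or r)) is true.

8

Let φ = Box r -> (r and (not r or r)). Evaluate φ at each world:
  a (successors {d, e}): φ is true.
  b (successors {b, f}): φ is true.
  c (successors {a, c, d, e, g, h}): φ is true.
  d (successors {a, d}): φ is true.
  e (successors {a, c, e, h}): φ is true.
  f (successors {a, b, c, d, f}): φ is true.
  g (successors {a, c, d, e, f}): φ is true.
  h (successors {a, c, d, f, g}): φ is true.
For instance, at g:
  At g: Box r is false, r and (not r or r) is false, so Box r -> (r and (not r or r)) is true.
    At g: Box r requires r at every successor {a, c, d, e, f}.
      r fails at a, so Box r is false at g.
Satisfying worlds: {a, b, c, d, e, f, g, h}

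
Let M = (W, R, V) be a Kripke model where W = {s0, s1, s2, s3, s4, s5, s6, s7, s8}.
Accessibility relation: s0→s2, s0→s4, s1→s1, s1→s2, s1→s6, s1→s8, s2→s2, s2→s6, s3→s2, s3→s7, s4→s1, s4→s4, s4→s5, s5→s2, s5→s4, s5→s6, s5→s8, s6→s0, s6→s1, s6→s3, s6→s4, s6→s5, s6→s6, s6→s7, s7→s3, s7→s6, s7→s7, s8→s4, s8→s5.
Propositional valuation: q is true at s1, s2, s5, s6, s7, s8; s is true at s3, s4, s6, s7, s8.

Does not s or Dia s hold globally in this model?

Let φ = not s or Dia s. Evaluate φ at each world:
  s0 (successors {s2, s4}): φ is true.
  s1 (successors {s1, s2, s6, s8}): φ is true.
  s2 (successors {s2, s6}): φ is true.
  s3 (successors {s2, s7}): φ is true.
  s4 (successors {s1, s4, s5}): φ is true.
  s5 (successors {s2, s4, s6, s8}): φ is true.
  s6 (successors {s0, s1, s3, s4, s5, s6, s7}): φ is true.
  s7 (successors {s3, s6, s7}): φ is true.
  s8 (successors {s4, s5}): φ is true.
For instance, at s5:
  At s5: not s is true, Dia s is true, so not s or Dia s is true.
    At s5: Dia s requires s at some successor in {s2, s4, s6, s8}.
      s holds at s4, so Dia s is true at s5.

Yes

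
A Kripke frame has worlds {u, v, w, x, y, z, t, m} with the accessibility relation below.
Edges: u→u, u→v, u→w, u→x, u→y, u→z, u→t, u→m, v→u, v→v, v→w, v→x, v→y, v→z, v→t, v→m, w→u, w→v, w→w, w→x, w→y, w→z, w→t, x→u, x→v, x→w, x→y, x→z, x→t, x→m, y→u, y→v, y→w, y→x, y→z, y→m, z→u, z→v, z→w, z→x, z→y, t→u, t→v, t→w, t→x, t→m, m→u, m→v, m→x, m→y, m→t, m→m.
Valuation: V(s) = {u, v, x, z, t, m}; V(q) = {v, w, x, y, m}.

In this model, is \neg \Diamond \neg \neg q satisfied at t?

Recall that \Diamond ψ holds at a world iff ψ holds at some accessible world.
At t: \Diamond \neg \neg q is true, so \neg \Diamond \neg \neg q is false.
  At t: \Diamond \neg \neg q requires \neg \neg q at some successor in {u, v, w, x, m}.
    \neg \neg q holds at v, so \Diamond \neg \neg q is true at t.

No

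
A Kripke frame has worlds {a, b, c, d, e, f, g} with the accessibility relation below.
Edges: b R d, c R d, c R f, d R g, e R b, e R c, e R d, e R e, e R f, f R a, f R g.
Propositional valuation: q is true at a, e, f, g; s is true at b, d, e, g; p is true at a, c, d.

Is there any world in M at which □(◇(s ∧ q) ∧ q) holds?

Yes

Let φ = □(◇(s ∧ q) ∧ q). Evaluate φ at each world:
  a (successors ∅): φ is true.
  b (successors {d}): φ is false.
  c (successors {d, f}): φ is false.
  d (successors {g}): φ is false.
  e (successors {b, c, d, e, f}): φ is false.
  f (successors {a, g}): φ is false.
  g (successors ∅): φ is true.
Detail at a (witness):
  At a: no accessible worlds, so □(◇(s ∧ q) ∧ q) holds vacuously.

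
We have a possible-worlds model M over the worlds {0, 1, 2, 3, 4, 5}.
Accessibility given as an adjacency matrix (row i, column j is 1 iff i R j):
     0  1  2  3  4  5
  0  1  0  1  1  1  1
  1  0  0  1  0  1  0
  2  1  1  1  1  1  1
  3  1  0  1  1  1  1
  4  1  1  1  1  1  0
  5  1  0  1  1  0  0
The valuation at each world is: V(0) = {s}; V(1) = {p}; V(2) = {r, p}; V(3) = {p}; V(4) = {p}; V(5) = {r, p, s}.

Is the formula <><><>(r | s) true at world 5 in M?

Yes

At 5: <><><>(r | s) requires <><>(r | s) at some successor in {0, 2, 3}.
  <><>(r | s) holds at 0, so <><><>(r | s) is true at 5.
    At 0: <><>(r | s) requires <>(r | s) at some successor in {0, 2, 3, 4, 5}.
      <>(r | s) holds at 0, so <><>(r | s) is true at 0.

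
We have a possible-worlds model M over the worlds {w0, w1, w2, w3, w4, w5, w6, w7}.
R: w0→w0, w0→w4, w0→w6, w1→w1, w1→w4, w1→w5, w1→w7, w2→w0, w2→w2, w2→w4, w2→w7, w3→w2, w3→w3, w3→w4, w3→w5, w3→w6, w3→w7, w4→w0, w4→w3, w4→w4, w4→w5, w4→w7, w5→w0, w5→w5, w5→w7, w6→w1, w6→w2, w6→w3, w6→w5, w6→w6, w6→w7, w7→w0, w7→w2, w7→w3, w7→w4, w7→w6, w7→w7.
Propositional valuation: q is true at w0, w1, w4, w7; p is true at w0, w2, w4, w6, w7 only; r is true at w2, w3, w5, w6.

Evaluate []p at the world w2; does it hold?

At w2: []p requires p at every successor {w0, w2, w4, w7}.
  At w0: p is true.
  At w2: p is true.
  At w4: p is true.
  At w7: p is true.
So []p is true at w2.

Yes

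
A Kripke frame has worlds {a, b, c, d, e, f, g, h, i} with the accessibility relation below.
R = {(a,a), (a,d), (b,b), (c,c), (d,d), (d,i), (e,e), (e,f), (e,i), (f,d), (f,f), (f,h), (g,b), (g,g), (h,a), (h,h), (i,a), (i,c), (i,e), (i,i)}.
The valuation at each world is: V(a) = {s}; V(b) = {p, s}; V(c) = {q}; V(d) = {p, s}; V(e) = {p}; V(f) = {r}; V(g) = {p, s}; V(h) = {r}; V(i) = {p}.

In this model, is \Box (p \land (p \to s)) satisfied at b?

Yes

At b: \Box (p \land (p \to s)) requires p \land (p \to s) at every successor {b}.
  At b: p \land (p \to s) is true.
So \Box (p \land (p \to s)) is true at b.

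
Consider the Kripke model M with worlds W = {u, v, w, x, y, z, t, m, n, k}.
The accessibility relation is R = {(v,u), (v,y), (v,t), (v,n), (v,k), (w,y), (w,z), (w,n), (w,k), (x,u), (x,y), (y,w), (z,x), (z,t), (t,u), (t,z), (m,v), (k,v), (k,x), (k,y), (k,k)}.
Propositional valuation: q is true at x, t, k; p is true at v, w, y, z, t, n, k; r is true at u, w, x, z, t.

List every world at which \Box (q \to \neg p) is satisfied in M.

u, x, y, t, m, n

Let φ = \Box (q \to \neg p). Evaluate φ at each world:
  u (successors ∅): φ is true.
  v (successors {u, y, t, n, k}): φ is false.
  w (successors {y, z, n, k}): φ is false.
  x (successors {u, y}): φ is true.
  y (successors {w}): φ is true.
  z (successors {x, t}): φ is false.
  t (successors {u, z}): φ is true.
  m (successors {v}): φ is true.
  n (successors ∅): φ is true.
  k (successors {v, x, y, k}): φ is false.
For instance, at v:
  At v: \Box (q \to \neg p) requires q \to \neg p at every successor {u, y, t, n, k}.
    q \to \neg p fails at t, so \Box (q \to \neg p) is false at v.
Satisfying worlds: {u, x, y, t, m, n}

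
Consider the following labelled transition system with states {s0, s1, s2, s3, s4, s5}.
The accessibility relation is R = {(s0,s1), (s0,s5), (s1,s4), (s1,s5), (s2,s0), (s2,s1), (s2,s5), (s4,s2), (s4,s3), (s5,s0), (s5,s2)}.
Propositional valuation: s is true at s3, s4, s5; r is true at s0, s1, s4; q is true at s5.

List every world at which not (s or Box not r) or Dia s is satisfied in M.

Recall that Box ψ holds at a world iff ψ holds at every accessible world, and Dia ψ holds iff ψ holds at some accessible world.
Let φ = not (s or Box not r) or Dia s. Evaluate φ at each world:
  s0 (successors {s1, s5}): φ is true.
  s1 (successors {s4, s5}): φ is true.
  s2 (successors {s0, s1, s5}): φ is true.
  s3 (successors ∅): φ is false.
  s4 (successors {s2, s3}): φ is true.
  s5 (successors {s0, s2}): φ is false.
For instance, at s0:
  At s0: not (s or Box not r) is true, Dia s is true, so not (s or Box not r) or Dia s is true.
    At s0: s or Box not r is false, so not (s or Box not r) is true.
      At s0: s is false, Box not r is false, so s or Box not r is false.
    At s0: Dia s requires s at some successor in {s1, s5}.
      s holds at s5, so Dia s is true at s0.
Satisfying worlds: {s0, s1, s2, s4}

s0, s1, s2, s4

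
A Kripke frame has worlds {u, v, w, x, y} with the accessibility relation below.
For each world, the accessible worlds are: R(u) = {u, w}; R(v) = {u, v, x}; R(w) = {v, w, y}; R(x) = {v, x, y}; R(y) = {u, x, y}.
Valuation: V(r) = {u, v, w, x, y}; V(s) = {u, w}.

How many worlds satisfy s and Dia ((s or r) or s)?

2

Let φ = s and Dia ((s or r) or s). Evaluate φ at each world:
  u (successors {u, w}): φ is true.
  v (successors {u, v, x}): φ is false.
  w (successors {v, w, y}): φ is true.
  x (successors {v, x, y}): φ is false.
  y (successors {u, x, y}): φ is false.
For instance, at v:
  At v: s is false, Dia ((s or r) or s) is true, so s and Dia ((s or r) or s) is false.
    At v: Dia ((s or r) or s) requires (s or r) or s at some successor in {u, v, x}.
      (s or r) or s holds at u, so Dia ((s or r) or s) is true at v.
Satisfying worlds: {u, w}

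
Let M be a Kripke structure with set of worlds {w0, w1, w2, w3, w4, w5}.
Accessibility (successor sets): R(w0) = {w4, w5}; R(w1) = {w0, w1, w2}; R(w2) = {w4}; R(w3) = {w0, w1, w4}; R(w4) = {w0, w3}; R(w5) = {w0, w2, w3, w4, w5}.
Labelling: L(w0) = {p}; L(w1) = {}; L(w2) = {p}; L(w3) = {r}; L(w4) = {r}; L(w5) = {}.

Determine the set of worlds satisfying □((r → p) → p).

w2, w4

Let φ = □((r → p) → p). Evaluate φ at each world:
  w0 (successors {w4, w5}): φ is false.
  w1 (successors {w0, w1, w2}): φ is false.
  w2 (successors {w4}): φ is true.
  w3 (successors {w0, w1, w4}): φ is false.
  w4 (successors {w0, w3}): φ is true.
  w5 (successors {w0, w2, w3, w4, w5}): φ is false.
For instance, at w4:
  At w4: □((r → p) → p) requires (r → p) → p at every successor {w0, w3}.
    At w0: (r → p) → p is true.
    At w3: (r → p) → p is true.
  So □((r → p) → p) is true at w4.
Satisfying worlds: {w2, w4}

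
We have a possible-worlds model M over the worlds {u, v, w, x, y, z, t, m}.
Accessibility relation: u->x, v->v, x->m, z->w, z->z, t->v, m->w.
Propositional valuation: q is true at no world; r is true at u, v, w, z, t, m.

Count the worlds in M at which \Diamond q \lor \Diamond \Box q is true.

2

Recall that \Box ψ holds at a world iff ψ holds at every accessible world, and \Diamond ψ holds iff ψ holds at some accessible world.
Let φ = \Diamond q \lor \Diamond \Box q. Evaluate φ at each world:
  u (successors {x}): φ is false.
  v (successors {v}): φ is false.
  w (successors ∅): φ is false.
  x (successors {m}): φ is false.
  y (successors ∅): φ is false.
  z (successors {w, z}): φ is true.
  t (successors {v}): φ is false.
  m (successors {w}): φ is true.
For instance, at z:
  At z: \Diamond q is false, \Diamond \Box q is true, so \Diamond q \lor \Diamond \Box q is true.
    At z: \Diamond q requires q at some successor in {w, z}.
      At w: q is false.
      At z: q is false.
    So \Diamond q is false at z.
    At z: \Diamond \Box q requires \Box q at some successor in {w, z}.
      \Box q holds at w, so \Diamond \Box q is true at z.
Satisfying worlds: {z, m}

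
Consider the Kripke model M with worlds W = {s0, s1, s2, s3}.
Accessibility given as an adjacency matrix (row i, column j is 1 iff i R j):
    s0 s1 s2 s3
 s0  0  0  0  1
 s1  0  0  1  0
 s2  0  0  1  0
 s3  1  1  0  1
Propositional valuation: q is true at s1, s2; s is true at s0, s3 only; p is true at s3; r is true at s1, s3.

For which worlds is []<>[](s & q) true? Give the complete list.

none

Let φ = []<>[](s & q). Evaluate φ at each world:
  s0 (successors {s3}): φ is false.
  s1 (successors {s2}): φ is false.
  s2 (successors {s2}): φ is false.
  s3 (successors {s0, s1, s3}): φ is false.
For instance, at s1:
  At s1: []<>[](s & q) requires <>[](s & q) at every successor {s2}.
    <>[](s & q) fails at s2, so []<>[](s & q) is false at s1.
      At s2: <>[](s & q) requires [](s & q) at some successor in {s2}.
        At s2: [](s & q) is false.
      So <>[](s & q) is false at s2.
Satisfying worlds: none.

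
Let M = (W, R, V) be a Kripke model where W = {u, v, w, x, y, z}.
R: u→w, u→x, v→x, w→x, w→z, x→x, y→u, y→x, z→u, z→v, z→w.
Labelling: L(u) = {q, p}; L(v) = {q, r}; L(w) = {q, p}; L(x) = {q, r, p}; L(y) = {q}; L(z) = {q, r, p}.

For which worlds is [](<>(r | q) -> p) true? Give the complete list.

u, v, w, x, y

Let φ = [](<>(r | q) -> p). Evaluate φ at each world:
  u (successors {w, x}): φ is true.
  v (successors {x}): φ is true.
  w (successors {x, z}): φ is true.
  x (successors {x}): φ is true.
  y (successors {u, x}): φ is true.
  z (successors {u, v, w}): φ is false.
For instance, at y:
  At y: [](<>(r | q) -> p) requires <>(r | q) -> p at every successor {u, x}.
      At u: <>(r | q) is true, p is true, so <>(r | q) -> p is true.
      At x: <>(r | q) is true, p is true, so <>(r | q) -> p is true.
  So [](<>(r | q) -> p) is true at y.
Satisfying worlds: {u, v, w, x, y}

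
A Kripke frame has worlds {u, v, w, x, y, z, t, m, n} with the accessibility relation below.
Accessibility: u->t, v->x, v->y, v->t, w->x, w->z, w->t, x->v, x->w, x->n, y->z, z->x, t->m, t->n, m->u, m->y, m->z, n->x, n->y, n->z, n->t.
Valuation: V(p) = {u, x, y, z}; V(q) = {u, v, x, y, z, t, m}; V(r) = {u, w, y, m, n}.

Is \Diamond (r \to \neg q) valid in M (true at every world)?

Yes

Let φ = \Diamond (r \to \neg q). Evaluate φ at each world:
  u (successors {t}): φ is true.
  v (successors {x, y, t}): φ is true.
  w (successors {x, z, t}): φ is true.
  x (successors {v, w, n}): φ is true.
  y (successors {z}): φ is true.
  z (successors {x}): φ is true.
  t (successors {m, n}): φ is true.
  m (successors {u, y, z}): φ is true.
  n (successors {x, y, z, t}): φ is true.
For instance, at t:
  At t: \Diamond (r \to \neg q) requires r \to \neg q at some successor in {m, n}.
    r \to \neg q holds at n, so \Diamond (r \to \neg q) is true at t.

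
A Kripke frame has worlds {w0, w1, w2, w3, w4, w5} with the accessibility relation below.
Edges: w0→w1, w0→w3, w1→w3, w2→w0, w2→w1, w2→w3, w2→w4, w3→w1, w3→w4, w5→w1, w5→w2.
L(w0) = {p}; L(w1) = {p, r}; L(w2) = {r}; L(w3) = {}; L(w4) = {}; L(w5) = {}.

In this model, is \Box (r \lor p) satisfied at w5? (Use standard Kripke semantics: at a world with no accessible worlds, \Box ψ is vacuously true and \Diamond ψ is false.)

Yes

Recall that \Box ψ holds at a world iff ψ holds at every accessible world, and \Diamond ψ holds iff ψ holds at some accessible world.
At w5: \Box (r \lor p) requires r \lor p at every successor {w1, w2}.
  At w1: r \lor p is true.
  At w2: r \lor p is true.
So \Box (r \lor p) is true at w5.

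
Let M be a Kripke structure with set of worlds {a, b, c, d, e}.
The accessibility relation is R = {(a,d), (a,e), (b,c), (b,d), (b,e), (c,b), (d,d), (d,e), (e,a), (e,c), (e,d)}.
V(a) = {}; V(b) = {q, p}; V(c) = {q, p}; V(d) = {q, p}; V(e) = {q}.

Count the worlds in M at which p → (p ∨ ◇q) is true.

Recall that ◇ψ holds at a world iff ψ holds at some accessible world.
Let φ = p → (p ∨ ◇q). Evaluate φ at each world:
  a (successors {d, e}): φ is true.
  b (successors {c, d, e}): φ is true.
  c (successors {b}): φ is true.
  d (successors {d, e}): φ is true.
  e (successors {a, c, d}): φ is true.
For instance, at b:
  At b: p is true, p ∨ ◇q is true, so p → (p ∨ ◇q) is true.
    At b: p is true, ◇q is true, so p ∨ ◇q is true.
      At b: ◇q requires q at some successor in {c, d, e}.
        q holds at c, so ◇q is true at b.
Satisfying worlds: {a, b, c, d, e}

5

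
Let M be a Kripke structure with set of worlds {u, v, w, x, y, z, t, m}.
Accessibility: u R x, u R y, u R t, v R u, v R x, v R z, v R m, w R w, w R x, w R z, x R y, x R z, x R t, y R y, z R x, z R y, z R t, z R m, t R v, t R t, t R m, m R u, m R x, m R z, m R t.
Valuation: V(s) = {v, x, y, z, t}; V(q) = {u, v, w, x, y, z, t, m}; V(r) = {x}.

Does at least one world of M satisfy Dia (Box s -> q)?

Recall that Box ψ holds at a world iff ψ holds at every accessible world, and Dia ψ holds iff ψ holds at some accessible world.
Let φ = Dia (Box s -> q). Evaluate φ at each world:
  u (successors {x, y, t}): φ is true.
  v (successors {u, x, z, m}): φ is true.
  w (successors {w, x, z}): φ is true.
  x (successors {y, z, t}): φ is true.
  y (successors {y}): φ is true.
  z (successors {x, y, t, m}): φ is true.
  t (successors {v, t, m}): φ is true.
  m (successors {u, x, z, t}): φ is true.
Detail at u (witness):
  At u: Dia (Box s -> q) requires Box s -> q at some successor in {x, y, t}.
    Box s -> q holds at x, so Dia (Box s -> q) is true at u.
      At x: Box s is true, q is true, so Box s -> q is true.

Yes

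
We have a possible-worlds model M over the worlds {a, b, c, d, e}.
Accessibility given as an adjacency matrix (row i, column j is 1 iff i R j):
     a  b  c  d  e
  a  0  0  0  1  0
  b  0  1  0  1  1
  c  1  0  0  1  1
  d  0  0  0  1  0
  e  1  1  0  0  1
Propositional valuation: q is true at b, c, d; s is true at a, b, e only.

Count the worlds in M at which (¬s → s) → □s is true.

3

Let φ = (¬s → s) → □s. Evaluate φ at each world:
  a (successors {d}): φ is false.
  b (successors {b, d, e}): φ is false.
  c (successors {a, d, e}): φ is true.
  d (successors {d}): φ is true.
  e (successors {a, b, e}): φ is true.
For instance, at e:
  At e: ¬s → s is true, □s is true, so (¬s → s) → □s is true.
    At e: □s requires s at every successor {a, b, e}.
      At a: s is true.
      At b: s is true.
      At e: s is true.
    So □s is true at e.
Satisfying worlds: {c, d, e}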